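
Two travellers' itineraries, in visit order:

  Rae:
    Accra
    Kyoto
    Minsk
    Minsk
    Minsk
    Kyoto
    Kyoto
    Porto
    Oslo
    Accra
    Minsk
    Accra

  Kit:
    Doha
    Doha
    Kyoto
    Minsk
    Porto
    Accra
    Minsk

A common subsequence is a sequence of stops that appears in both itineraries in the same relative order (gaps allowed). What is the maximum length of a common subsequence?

5

One common subsequence of length 5: Kyoto (Rae #2, Kit #3); then Minsk (Rae #5, Kit #4); then Porto (Rae #8, Kit #5); then Accra (Rae #10, Kit #6); then Minsk (Rae #11, Kit #7). Since dp[12][7] = 5, nothing longer is possible.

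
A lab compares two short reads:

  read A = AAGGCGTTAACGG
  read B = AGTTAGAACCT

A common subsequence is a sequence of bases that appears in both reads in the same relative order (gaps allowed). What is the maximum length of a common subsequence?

7

Match A at read A[2]=read B[1], then G at read A[6]=read B[2], then T at read A[7]=read B[3], then T at read A[8]=read B[4], then A at read A[9]=read B[7], then A at read A[10]=read B[8], then C at read A[11]=read B[10] — 7 bases in the same relative order in both, and the DP table's final entry dp[13][11] is also 7, so no common subsequence is longer.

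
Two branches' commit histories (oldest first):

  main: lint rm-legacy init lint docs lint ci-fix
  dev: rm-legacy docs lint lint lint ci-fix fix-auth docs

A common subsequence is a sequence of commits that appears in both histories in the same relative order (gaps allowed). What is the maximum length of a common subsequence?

4

Pick lint at main[1]=dev[3], lint at main[4]=dev[4], lint at main[6]=dev[5], ci-fix at main[7]=dev[6]; all 4 commits appear in both, in order, and the DP table's final entry dp[7][8] is also 4, so no common subsequence is longer.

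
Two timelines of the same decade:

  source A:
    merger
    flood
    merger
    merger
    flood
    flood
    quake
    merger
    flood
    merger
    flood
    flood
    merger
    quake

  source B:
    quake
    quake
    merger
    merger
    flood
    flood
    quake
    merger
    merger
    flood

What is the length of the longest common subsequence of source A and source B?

Taking merger (source A #3, source B #3), merger (source A #4, source B #4), flood (source A #5, source B #5), flood (source A #6, source B #6), quake (source A #7, source B #7), merger (source A #8, source B #8), merger (source A #10, source B #9), flood (source A #12, source B #10) gives a common subsequence of length 8. The LCS DP gives dp[14][10] = 8, so this is optimal.

8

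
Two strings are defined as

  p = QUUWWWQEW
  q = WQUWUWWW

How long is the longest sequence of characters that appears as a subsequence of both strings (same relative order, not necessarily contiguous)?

6

Let dp[i][j] be the LCS length of the first i characters of p and the first j characters of q. dp[i][j] = dp[i-1][j-1]+1 when the i-th and j-th characters match, else max(dp[i-1][j], dp[i][j-1]).
    ·  W  Q  U  W  U  W  W  W
 ·  0  0  0  0  0  0  0  0  0
 Q  0  0  1  1  1  1  1  1  1
 U  0  0  1  2  2  2  2  2  2
 U  0  0  1  2  2  3  3  3  3
 W  0  1  1  2  3  3  4  4  4
 W  0  1  1  2  3  3  4  5  5
 W  0  1  1  2  3  3  4  5  6
 Q  0  1  2  2  3  3  4  5  6
 E  0  1  2  2  3  3  4  5  6
 W  0  1  2  2  3  3  4  5  6
dp[9][8] = 6. One LCS (by backtracking along matches): QUUWWW.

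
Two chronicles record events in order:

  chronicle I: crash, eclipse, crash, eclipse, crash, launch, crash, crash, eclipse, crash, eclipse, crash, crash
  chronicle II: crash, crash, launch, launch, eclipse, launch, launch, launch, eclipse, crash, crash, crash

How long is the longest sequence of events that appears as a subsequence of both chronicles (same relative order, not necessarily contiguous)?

8

Pick crash (chronicle I #1, chronicle II #1), crash (chronicle I #3, chronicle II #2), eclipse (chronicle I #4, chronicle II #5), launch (chronicle I #6, chronicle II #8), eclipse (chronicle I #9, chronicle II #9), crash (chronicle I #10, chronicle II #10), crash (chronicle I #12, chronicle II #11), crash (chronicle I #13, chronicle II #12); all 8 events appear in both, in order. The LCS DP gives dp[13][12] = 8, so this is optimal.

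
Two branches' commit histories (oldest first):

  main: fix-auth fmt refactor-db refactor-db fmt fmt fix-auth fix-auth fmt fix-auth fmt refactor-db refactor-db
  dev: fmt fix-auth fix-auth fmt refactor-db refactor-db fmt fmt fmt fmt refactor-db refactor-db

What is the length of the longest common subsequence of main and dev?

10

Pick fix-auth at main[1]=dev[3] → fmt at main[2]=dev[4] → refactor-db at main[3]=dev[5] → refactor-db at main[4]=dev[6] → fmt at main[5]=dev[7] → fmt at main[6]=dev[8] → fmt at main[9]=dev[9] → fmt at main[11]=dev[10] → refactor-db at main[12]=dev[11] → refactor-db at main[13]=dev[12]; all 10 commits appear in both, in order. Since dp[13][12] = 10, nothing longer is possible.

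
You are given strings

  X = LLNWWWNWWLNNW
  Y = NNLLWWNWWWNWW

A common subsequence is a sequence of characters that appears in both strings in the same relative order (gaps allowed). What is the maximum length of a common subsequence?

Match L (X #1, Y #3), then L (X #2, Y #4), then N (X #3, Y #7), then W (X #4, Y #8), then W (X #5, Y #9), then W (X #6, Y #10), then N (X #7, Y #11), then W (X #9, Y #12), then W (X #13, Y #13) — 9 characters in the same relative order in both. Since dp[13][13] = 9, nothing longer is possible.

9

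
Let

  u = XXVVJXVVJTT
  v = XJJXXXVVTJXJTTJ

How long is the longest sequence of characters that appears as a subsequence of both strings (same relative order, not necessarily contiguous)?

9

Pick X [1,5], then X [2,6], then V [3,7], then V [4,8], then J [5,10], then X [6,11], then J [9,12], then T [10,13], then T [11,14]; all 9 characters appear in both, in order, and the DP table's final entry dp[11][15] is also 9, so no common subsequence is longer.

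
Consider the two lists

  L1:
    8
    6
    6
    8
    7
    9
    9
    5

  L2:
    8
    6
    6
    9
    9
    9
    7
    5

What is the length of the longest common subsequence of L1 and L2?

Taking 8 [1,1], then 6 [2,2], then 6 [3,3], then 9 [6,5], then 9 [7,6], then 5 [8,8] gives a common subsequence of length 6, and the DP table's final entry dp[8][8] is also 6, so no common subsequence is longer.

6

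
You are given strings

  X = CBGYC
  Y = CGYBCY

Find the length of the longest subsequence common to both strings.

4

Taking C at X[1]=Y[1] → G at X[3]=Y[2] → Y at X[4]=Y[3] → C at X[5]=Y[5] gives a common subsequence of length 4. dp[5][6] = 4 confirms this is the maximum.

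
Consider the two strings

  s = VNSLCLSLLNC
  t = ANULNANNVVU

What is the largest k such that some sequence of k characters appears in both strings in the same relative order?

Let dp[i][j] be the LCS length of the first i characters of s and the first j characters of t. dp[i][j] = dp[i-1][j-1]+1 when the i-th and j-th characters match, else max(dp[i-1][j], dp[i][j-1]).
    ·  A  N  U  L  N  A  N  N  V  V  U
 ·  0  0  0  0  0  0  0  0  0  0  0  0
 V  0  0  0  0  0  0  0  0  0  1  1  1
 N  0  0  1  1  1  1  1  1  1  1  1  1
 S  0  0  1  1  1  1  1  1  1  1  1  1
 L  0  0  1  1  2  2  2  2  2  2  2  2
 C  0  0  1  1  2  2  2  2  2  2  2  2
 L  0  0  1  1  2  2  2  2  2  2  2  2
 S  0  0  1  1  2  2  2  2  2  2  2  2
 L  0  0  1  1  2  2  2  2  2  2  2  2
 L  0  0  1  1  2  2  2  2  2  2  2  2
 N  0  0  1  1  2  3  3  3  3  3  3  3
 C  0  0  1  1  2  3  3  3  3  3  3  3
dp[11][11] = 3. One LCS (by backtracking along matches): NLN.

3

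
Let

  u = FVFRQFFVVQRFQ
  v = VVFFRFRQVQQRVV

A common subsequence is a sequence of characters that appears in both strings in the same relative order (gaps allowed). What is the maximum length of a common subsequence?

Taking F (u #1, v #4); then F (u #3, v #6); then R (u #4, v #7); then Q (u #5, v #8); then V (u #8, v #9); then Q (u #10, v #11); then R (u #11, v #12) gives a common subsequence of length 7. Since dp[13][14] = 7, nothing longer is possible.

7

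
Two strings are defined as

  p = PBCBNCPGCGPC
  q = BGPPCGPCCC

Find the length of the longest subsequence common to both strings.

Pick P (p #1, q #3) → P (p #7, q #4) → C (p #9, q #5) → G (p #10, q #6) → P (p #11, q #7) → C (p #12, q #10); all 6 characters appear in both, in order. Since dp[12][10] = 6, nothing longer is possible.

6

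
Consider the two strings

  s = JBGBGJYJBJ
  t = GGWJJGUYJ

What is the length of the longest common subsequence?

5

Let dp[i][j] be the LCS length of the first i characters of s and the first j characters of t. dp[i][j] = dp[i-1][j-1]+1 when the i-th and j-th characters match, else max(dp[i-1][j], dp[i][j-1]).
    ·  G  G  W  J  J  G  U  Y  J
 ·  0  0  0  0  0  0  0  0  0  0
 J  0  0  0  0  1  1  1  1  1  1
 B  0  0  0  0  1  1  1  1  1  1
 G  0  1  1  1  1  1  2  2  2  2
 B  0  1  1  1  1  1  2  2  2  2
 G  0  1  2  2  2  2  2  2  2  2
 J  0  1  2  2  3  3  3  3  3  3
 Y  0  1  2  2  3  3  3  3  4  4
 J  0  1  2  2  3  4  4  4  4  5
 B  0  1  2  2  3  4  4  4  4  5
 J  0  1  2  2  3  4  4  4  4  5
dp[10][9] = 5. One LCS (by backtracking along matches): GGJYJ.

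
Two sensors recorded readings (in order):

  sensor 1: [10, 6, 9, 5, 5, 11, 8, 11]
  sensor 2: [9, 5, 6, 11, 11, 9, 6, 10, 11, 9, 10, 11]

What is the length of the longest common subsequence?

Let dp[i][j] be the LCS length of the first i values of sensor 1 and the first j values of sensor 2. dp[i][j] = dp[i-1][j-1]+1 when the i-th and j-th values match, else max(dp[i-1][j], dp[i][j-1]).
    ·  9  5  6 11 11  9  6 10 11  9 10 11
 ·  0  0  0  0  0  0  0  0  0  0  0  0  0
10  0  0  0  0  0  0  0  0  1  1  1  1  1
 6  0  0  0  1  1  1  1  1  1  1  1  1  1
 9  0  1  1  1  1  1  2  2  2  2  2  2  2
 5  0  1  2  2  2  2  2  2  2  2  2  2  2
 5  0  1  2  2  2  2  2  2  2  2  2  2  2
11  0  1  2  2  3  3  3  3  3  3  3  3  3
 8  0  1  2  2  3  3  3  3  3  3  3  3  3
11  0  1  2  2  3  4  4  4  4  4  4  4  4
dp[8][12] = 4. One LCS (by backtracking along matches): 6, 9, 11, 11.

4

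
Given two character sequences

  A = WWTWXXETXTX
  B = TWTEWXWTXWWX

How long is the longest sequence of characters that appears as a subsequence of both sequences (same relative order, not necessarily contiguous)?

7

Taking W at A[2]=B[2]; then T at A[3]=B[3]; then W at A[4]=B[5]; then X at A[5]=B[6]; then T at A[8]=B[8]; then X at A[9]=B[9]; then X at A[11]=B[12] gives a common subsequence of length 7. Since dp[11][12] = 7, nothing longer is possible.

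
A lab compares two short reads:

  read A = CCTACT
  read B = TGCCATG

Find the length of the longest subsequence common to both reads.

4

Let dp[i][j] be the LCS length of the first i bases of read A and the first j bases of read B. dp[i][j] = dp[i-1][j-1]+1 when the i-th and j-th bases match, else max(dp[i-1][j], dp[i][j-1]).
    ·  T  G  C  C  A  T  G
 ·  0  0  0  0  0  0  0  0
 C  0  0  0  1  1  1  1  1
 C  0  0  0  1  2  2  2  2
 T  0  1  1  1  2  2  3  3
 A  0  1  1  1  2  3  3  3
 C  0  1  1  2  2  3  3  3
 T  0  1  1  2  2  3  4  4
dp[6][7] = 4. One LCS (by backtracking along matches): CCAT.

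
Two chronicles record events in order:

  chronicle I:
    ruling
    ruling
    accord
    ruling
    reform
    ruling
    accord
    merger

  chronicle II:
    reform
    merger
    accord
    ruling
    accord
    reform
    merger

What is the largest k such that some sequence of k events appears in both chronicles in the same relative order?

Taking ruling (chronicle I #2, chronicle II #4) → accord (chronicle I #3, chronicle II #5) → reform (chronicle I #5, chronicle II #6) → merger (chronicle I #8, chronicle II #7) gives a common subsequence of length 4. The LCS DP gives dp[8][7] = 4, so this is optimal.

4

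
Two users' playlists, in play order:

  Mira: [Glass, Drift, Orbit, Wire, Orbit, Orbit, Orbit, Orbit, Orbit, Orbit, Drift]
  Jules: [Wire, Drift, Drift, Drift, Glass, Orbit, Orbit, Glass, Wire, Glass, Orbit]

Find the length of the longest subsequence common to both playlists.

Match Glass at Mira[1]=Jules[5], then Orbit at Mira[3]=Jules[7], then Wire at Mira[4]=Jules[9], then Orbit at Mira[10]=Jules[11] — 4 songs in the same relative order in both. Since dp[11][11] = 4, nothing longer is possible.

4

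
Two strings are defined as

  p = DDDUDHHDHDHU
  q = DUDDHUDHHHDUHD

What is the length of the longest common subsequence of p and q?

10

One common subsequence of length 10: D at p[1]=q[1], then D at p[2]=q[3], then D at p[3]=q[4], then U at p[4]=q[6], then D at p[5]=q[7], then H at p[6]=q[9], then H at p[7]=q[10], then D at p[8]=q[11], then H at p[9]=q[13], then D at p[10]=q[14]. dp[12][14] = 10 confirms this is the maximum.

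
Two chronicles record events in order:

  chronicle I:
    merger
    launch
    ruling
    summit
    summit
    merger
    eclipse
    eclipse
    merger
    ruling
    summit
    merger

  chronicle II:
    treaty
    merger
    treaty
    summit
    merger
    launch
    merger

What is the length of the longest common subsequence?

One common subsequence of length 4: merger [1,2], then summit [5,4], then merger [6,5], then merger [12,7]. dp[12][7] = 4 confirms this is the maximum.

4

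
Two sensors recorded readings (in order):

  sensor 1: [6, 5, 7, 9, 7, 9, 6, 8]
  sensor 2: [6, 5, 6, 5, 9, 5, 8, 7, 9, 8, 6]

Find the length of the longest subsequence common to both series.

6

One common subsequence of length 6: 6 (sensor 1 #1, sensor 2 #3), then 5 (sensor 1 #2, sensor 2 #4), then 9 (sensor 1 #4, sensor 2 #5), then 7 (sensor 1 #5, sensor 2 #8), then 9 (sensor 1 #6, sensor 2 #9), then 6 (sensor 1 #7, sensor 2 #11). dp[8][11] = 6 confirms this is the maximum.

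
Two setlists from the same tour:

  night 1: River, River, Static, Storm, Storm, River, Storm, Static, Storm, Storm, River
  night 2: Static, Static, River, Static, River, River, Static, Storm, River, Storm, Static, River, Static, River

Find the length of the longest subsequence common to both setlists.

8

Pick River [1,5], then River [2,6], then Static [3,7], then Storm [4,8], then Storm [5,10], then River [6,12], then Static [8,13], then River [11,14]; all 8 songs appear in both, in order. dp[11][14] = 8 confirms this is the maximum.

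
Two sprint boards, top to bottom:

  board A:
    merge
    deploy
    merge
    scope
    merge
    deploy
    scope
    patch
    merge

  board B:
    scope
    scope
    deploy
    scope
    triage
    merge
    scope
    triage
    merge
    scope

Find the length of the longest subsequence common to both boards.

One common subsequence of length 5: deploy at board A[2]=board B[3]; then merge at board A[3]=board B[6]; then scope at board A[4]=board B[7]; then merge at board A[5]=board B[9]; then scope at board A[7]=board B[10], and the DP table's final entry dp[9][10] is also 5, so no common subsequence is longer.

5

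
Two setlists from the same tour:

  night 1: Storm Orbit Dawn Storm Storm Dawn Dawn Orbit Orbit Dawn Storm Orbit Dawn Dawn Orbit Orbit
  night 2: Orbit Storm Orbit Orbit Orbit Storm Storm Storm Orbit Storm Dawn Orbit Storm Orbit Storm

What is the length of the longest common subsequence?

One common subsequence of length 9: Storm at night 1[1]=night 2[2]; then Orbit at night 1[2]=night 2[5]; then Storm at night 1[4]=night 2[7]; then Storm at night 1[5]=night 2[8]; then Orbit at night 1[9]=night 2[9]; then Storm at night 1[11]=night 2[10]; then Dawn at night 1[14]=night 2[11]; then Orbit at night 1[15]=night 2[12]; then Orbit at night 1[16]=night 2[14]. The LCS DP gives dp[16][15] = 9, so this is optimal.

9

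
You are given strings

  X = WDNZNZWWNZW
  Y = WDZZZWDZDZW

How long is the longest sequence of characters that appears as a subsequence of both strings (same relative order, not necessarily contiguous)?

One common subsequence of length 7: W (X #1, Y #1) → D (X #2, Y #2) → Z (X #4, Y #4) → Z (X #6, Y #5) → W (X #7, Y #6) → Z (X #10, Y #10) → W (X #11, Y #11). dp[11][11] = 7 confirms this is the maximum.

7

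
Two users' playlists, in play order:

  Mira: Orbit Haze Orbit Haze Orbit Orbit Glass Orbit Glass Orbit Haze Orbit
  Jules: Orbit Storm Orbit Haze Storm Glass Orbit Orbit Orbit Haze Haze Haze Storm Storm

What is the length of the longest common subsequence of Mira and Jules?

Pick Orbit [1,1], then Orbit [3,3], then Haze [4,4], then Orbit [5,7], then Orbit [6,8], then Orbit [8,9], then Haze [11,12]; all 7 songs appear in both, in order, and the DP table's final entry dp[12][14] is also 7, so no common subsequence is longer.

7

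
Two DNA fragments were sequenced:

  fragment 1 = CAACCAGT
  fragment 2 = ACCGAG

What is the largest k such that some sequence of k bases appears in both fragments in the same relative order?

5

Let dp[i][j] be the LCS length of the first i bases of fragment 1 and the first j bases of fragment 2. dp[i][j] = dp[i-1][j-1]+1 when the i-th and j-th bases match, else max(dp[i-1][j], dp[i][j-1]).
    ·  A  C  C  G  A  G
 ·  0  0  0  0  0  0  0
 C  0  0  1  1  1  1  1
 A  0  1  1  1  1  2  2
 A  0  1  1  1  1  2  2
 C  0  1  2  2  2  2  2
 C  0  1  2  3  3  3  3
 A  0  1  2  3  3  4  4
 G  0  1  2  3  4  4  5
 T  0  1  2  3  4  4  5
dp[8][6] = 5. One LCS (by backtracking along matches): ACCAG.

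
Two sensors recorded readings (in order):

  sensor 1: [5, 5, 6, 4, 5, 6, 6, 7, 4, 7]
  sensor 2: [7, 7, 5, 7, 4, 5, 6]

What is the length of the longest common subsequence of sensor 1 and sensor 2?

4

Pick 5 (sensor 1 #1, sensor 2 #3), 4 (sensor 1 #4, sensor 2 #5), 5 (sensor 1 #5, sensor 2 #6), 6 (sensor 1 #7, sensor 2 #7); all 4 values appear in both, in order, and the DP table's final entry dp[10][7] is also 4, so no common subsequence is longer.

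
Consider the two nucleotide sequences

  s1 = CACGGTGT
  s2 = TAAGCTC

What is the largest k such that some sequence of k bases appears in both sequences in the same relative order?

One common subsequence of length 3: A [2,3] → C [3,5] → T [6,6]. Since dp[8][7] = 3, nothing longer is possible.

3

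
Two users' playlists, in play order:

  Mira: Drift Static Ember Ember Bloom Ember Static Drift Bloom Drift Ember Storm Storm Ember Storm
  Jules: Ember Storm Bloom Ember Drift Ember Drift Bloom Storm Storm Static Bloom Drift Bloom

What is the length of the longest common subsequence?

Pick Ember (Mira #3, Jules #1); then Ember (Mira #4, Jules #4); then Ember (Mira #6, Jules #6); then Drift (Mira #8, Jules #7); then Bloom (Mira #9, Jules #8); then Storm (Mira #12, Jules #9); then Storm (Mira #13, Jules #10); all 7 songs appear in both, in order. The LCS DP gives dp[15][14] = 7, so this is optimal.

7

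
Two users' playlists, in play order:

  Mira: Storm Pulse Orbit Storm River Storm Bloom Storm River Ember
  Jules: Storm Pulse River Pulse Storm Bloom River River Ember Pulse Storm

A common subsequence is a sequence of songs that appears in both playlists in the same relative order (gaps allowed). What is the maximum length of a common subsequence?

Match Storm [1,1]; then Pulse [2,2]; then River [5,3]; then Storm [6,5]; then Bloom [7,6]; then River [9,8]; then Ember [10,9] — 7 songs in the same relative order in both. dp[10][11] = 7 confirms this is the maximum.

7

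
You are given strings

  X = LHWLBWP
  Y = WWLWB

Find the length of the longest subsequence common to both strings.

Let dp[i][j] be the LCS length of the first i characters of X and the first j characters of Y. dp[i][j] = dp[i-1][j-1]+1 when the i-th and j-th characters match, else max(dp[i-1][j], dp[i][j-1]).
    ·  W  W  L  W  B
 ·  0  0  0  0  0  0
 L  0  0  0  1  1  1
 H  0  0  0  1  1  1
 W  0  1  1  1  2  2
 L  0  1  1  2  2  2
 B  0  1  1  2  2  3
 W  0  1  2  2  3  3
 P  0  1  2  2  3  3
dp[7][5] = 3. One LCS (by backtracking along matches): LWB.

3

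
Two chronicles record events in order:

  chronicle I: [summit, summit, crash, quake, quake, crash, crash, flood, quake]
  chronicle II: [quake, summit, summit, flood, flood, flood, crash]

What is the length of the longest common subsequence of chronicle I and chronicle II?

3

Pick summit (chronicle I #1, chronicle II #2), summit (chronicle I #2, chronicle II #3), crash (chronicle I #7, chronicle II #7); all 3 events appear in both, in order. The LCS DP gives dp[9][7] = 3, so this is optimal.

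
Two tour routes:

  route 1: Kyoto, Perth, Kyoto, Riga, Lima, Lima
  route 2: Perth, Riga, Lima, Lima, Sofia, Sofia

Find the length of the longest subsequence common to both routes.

Match Perth (route 1 #2, route 2 #1) → Riga (route 1 #4, route 2 #2) → Lima (route 1 #5, route 2 #3) → Lima (route 1 #6, route 2 #4) — 4 stops in the same relative order in both, and the DP table's final entry dp[6][6] is also 4, so no common subsequence is longer.

4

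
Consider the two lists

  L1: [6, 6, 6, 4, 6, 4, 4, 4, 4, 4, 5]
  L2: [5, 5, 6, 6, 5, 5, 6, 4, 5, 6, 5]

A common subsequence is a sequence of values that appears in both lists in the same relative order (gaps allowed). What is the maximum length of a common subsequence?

6

Pick 6 at L1[1]=L2[3] → 6 at L1[2]=L2[4] → 6 at L1[3]=L2[7] → 4 at L1[4]=L2[8] → 6 at L1[5]=L2[10] → 5 at L1[11]=L2[11]; all 6 values appear in both, in order. The LCS DP gives dp[11][11] = 6, so this is optimal.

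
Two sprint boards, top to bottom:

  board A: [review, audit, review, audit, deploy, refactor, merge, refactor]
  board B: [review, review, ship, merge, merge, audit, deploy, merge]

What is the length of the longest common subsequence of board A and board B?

Taking review at board A[1]=board B[1] → review at board A[3]=board B[2] → audit at board A[4]=board B[6] → deploy at board A[5]=board B[7] → merge at board A[7]=board B[8] gives a common subsequence of length 5. dp[8][8] = 5 confirms this is the maximum.

5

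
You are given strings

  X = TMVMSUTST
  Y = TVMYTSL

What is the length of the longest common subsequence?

5

Taking T [1,1] → V [3,2] → M [4,3] → T [7,5] → S [8,6] gives a common subsequence of length 5, and the DP table's final entry dp[9][7] is also 5, so no common subsequence is longer.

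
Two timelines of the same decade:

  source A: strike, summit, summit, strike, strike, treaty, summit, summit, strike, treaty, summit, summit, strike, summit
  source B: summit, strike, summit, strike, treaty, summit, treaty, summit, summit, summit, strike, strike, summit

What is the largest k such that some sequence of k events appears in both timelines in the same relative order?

One common subsequence of length 10: strike (source A #1, source B #2), then summit (source A #3, source B #3), then strike (source A #5, source B #4), then treaty (source A #6, source B #5), then summit (source A #7, source B #6), then summit (source A #8, source B #8), then summit (source A #11, source B #9), then summit (source A #12, source B #10), then strike (source A #13, source B #12), then summit (source A #14, source B #13). dp[14][13] = 10 confirms this is the maximum.

10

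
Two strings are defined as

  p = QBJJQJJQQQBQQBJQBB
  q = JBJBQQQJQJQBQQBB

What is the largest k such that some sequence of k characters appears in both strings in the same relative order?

11

Match B (p #2, q #2); then J (p #3, q #3); then J (p #4, q #8); then Q (p #5, q #9); then J (p #7, q #10); then Q (p #10, q #11); then B (p #11, q #12); then Q (p #13, q #13); then Q (p #16, q #14); then B (p #17, q #15); then B (p #18, q #16) — 11 characters in the same relative order in both. Since dp[18][16] = 11, nothing longer is possible.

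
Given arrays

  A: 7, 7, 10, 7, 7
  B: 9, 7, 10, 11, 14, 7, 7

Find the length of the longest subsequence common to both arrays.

Match 7 [2,2], then 10 [3,3], then 7 [4,6], then 7 [5,7] — 4 values in the same relative order in both. The LCS DP gives dp[5][7] = 4, so this is optimal.

4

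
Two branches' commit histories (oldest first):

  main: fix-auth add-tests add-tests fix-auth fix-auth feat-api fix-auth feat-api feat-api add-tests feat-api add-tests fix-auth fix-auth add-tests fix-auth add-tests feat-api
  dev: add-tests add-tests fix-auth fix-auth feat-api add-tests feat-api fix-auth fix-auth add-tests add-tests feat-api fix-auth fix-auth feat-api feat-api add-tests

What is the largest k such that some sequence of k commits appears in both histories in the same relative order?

12

Match add-tests at main[2]=dev[1]; then add-tests at main[3]=dev[2]; then fix-auth at main[5]=dev[3]; then fix-auth at main[7]=dev[4]; then feat-api at main[9]=dev[5]; then add-tests at main[10]=dev[6]; then feat-api at main[11]=dev[7]; then fix-auth at main[13]=dev[8]; then fix-auth at main[14]=dev[9]; then add-tests at main[15]=dev[11]; then fix-auth at main[16]=dev[14]; then add-tests at main[17]=dev[17] — 12 commits in the same relative order in both. Since dp[18][17] = 12, nothing longer is possible.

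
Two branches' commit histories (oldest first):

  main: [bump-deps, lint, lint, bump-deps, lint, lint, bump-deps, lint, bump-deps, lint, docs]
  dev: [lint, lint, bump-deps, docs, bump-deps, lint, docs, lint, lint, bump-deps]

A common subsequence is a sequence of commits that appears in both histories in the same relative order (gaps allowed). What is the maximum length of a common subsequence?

Taking lint [2,1], lint [3,2], bump-deps [4,5], lint [5,6], lint [6,8], lint [8,9], bump-deps [9,10] gives a common subsequence of length 7. dp[11][10] = 7 confirms this is the maximum.

7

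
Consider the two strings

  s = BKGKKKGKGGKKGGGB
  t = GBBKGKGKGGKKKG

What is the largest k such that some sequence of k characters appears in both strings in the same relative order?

11

Pick B [1,3] → K [2,4] → G [3,5] → K [6,6] → G [7,7] → K [8,8] → G [9,9] → G [10,10] → K [11,12] → K [12,13] → G [15,14]; all 11 characters appear in both, in order, and the DP table's final entry dp[16][14] is also 11, so no common subsequence is longer.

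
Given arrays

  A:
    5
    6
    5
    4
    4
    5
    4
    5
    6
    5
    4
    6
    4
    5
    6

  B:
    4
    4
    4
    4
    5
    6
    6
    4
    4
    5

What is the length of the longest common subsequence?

One common subsequence of length 8: 4 (A #4, B #2), then 4 (A #5, B #3), then 4 (A #7, B #4), then 5 (A #8, B #5), then 6 (A #9, B #7), then 4 (A #11, B #8), then 4 (A #13, B #9), then 5 (A #14, B #10), and the DP table's final entry dp[15][10] is also 8, so no common subsequence is longer.

8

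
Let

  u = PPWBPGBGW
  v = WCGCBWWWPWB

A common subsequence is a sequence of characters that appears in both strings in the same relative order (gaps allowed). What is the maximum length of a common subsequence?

4

Taking W [3,1], then B [4,5], then P [5,9], then B [7,11] gives a common subsequence of length 4. The LCS DP gives dp[9][11] = 4, so this is optimal.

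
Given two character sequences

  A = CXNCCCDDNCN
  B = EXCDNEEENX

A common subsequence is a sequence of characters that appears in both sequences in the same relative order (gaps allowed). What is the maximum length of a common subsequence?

Let dp[i][j] be the LCS length of the first i characters of A and the first j characters of B. dp[i][j] = dp[i-1][j-1]+1 when the i-th and j-th characters match, else max(dp[i-1][j], dp[i][j-1]).
    ·  E  X  C  D  N  E  E  E  N  X
 ·  0  0  0  0  0  0  0  0  0  0  0
 C  0  0  0  1  1  1  1  1  1  1  1
 X  0  0  1  1  1  1  1  1  1  1  2
 N  0  0  1  1  1  2  2  2  2  2  2
 C  0  0  1  2  2  2  2  2  2  2  2
 C  0  0  1  2  2  2  2  2  2  2  2
 C  0  0  1  2  2  2  2  2  2  2  2
 D  0  0  1  2  3  3  3  3  3  3  3
 D  0  0  1  2  3  3  3  3  3  3  3
 N  0  0  1  2  3  4  4  4  4  4  4
 C  0  0  1  2  3  4  4  4  4  4  4
 N  0  0  1  2  3  4  4  4  4  5  5
dp[11][10] = 5. One LCS (by backtracking along matches): XCDNN.

5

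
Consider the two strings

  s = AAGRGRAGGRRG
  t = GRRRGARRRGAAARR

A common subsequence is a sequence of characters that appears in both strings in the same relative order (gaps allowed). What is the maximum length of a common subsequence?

Pick G (s #3, t #1) → R (s #4, t #4) → G (s #5, t #5) → R (s #6, t #9) → A (s #7, t #13) → R (s #10, t #14) → R (s #11, t #15); all 7 characters appear in both, in order. Since dp[12][15] = 7, nothing longer is possible.

7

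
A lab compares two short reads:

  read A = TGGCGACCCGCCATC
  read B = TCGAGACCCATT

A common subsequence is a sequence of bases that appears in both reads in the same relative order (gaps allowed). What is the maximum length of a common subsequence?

Taking T at read A[1]=read B[1], G at read A[2]=read B[3], G at read A[5]=read B[5], A at read A[6]=read B[6], C at read A[9]=read B[7], C at read A[11]=read B[8], C at read A[12]=read B[9], A at read A[13]=read B[10], T at read A[14]=read B[12] gives a common subsequence of length 9. dp[15][12] = 9 confirms this is the maximum.

9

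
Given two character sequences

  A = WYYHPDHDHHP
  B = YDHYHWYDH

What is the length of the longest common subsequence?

Pick Y [2,1]; then Y [3,4]; then H [4,5]; then D [8,8]; then H [10,9]; all 5 characters appear in both, in order. Since dp[11][9] = 5, nothing longer is possible.

5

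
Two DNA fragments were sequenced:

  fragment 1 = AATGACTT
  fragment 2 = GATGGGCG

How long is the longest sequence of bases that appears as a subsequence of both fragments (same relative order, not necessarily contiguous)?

4

Let dp[i][j] be the LCS length of the first i bases of fragment 1 and the first j bases of fragment 2. dp[i][j] = dp[i-1][j-1]+1 when the i-th and j-th bases match, else max(dp[i-1][j], dp[i][j-1]).
    ·  G  A  T  G  G  G  C  G
 ·  0  0  0  0  0  0  0  0  0
 A  0  0  1  1  1  1  1  1  1
 A  0  0  1  1  1  1  1  1  1
 T  0  0  1  2  2  2  2  2  2
 G  0  1  1  2  3  3  3  3  3
 A  0  1  2  2  3  3  3  3  3
 C  0  1  2  2  3  3  3  4  4
 T  0  1  2  3  3  3  3  4  4
 T  0  1  2  3  3  3  3  4  4
dp[8][8] = 4. One LCS (by backtracking along matches): ATGC.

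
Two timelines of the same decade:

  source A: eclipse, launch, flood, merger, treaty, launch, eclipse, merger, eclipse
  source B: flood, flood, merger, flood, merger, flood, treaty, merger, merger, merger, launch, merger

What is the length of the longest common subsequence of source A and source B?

5

Match flood (source A #3, source B #4), then merger (source A #4, source B #5), then treaty (source A #5, source B #7), then launch (source A #6, source B #11), then merger (source A #8, source B #12) — 5 events in the same relative order in both. dp[9][12] = 5 confirms this is the maximum.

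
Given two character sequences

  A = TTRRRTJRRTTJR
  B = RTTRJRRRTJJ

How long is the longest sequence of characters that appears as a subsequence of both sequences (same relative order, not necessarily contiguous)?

8

Match T at A[1]=B[2]; then T at A[2]=B[3]; then R at A[3]=B[6]; then R at A[4]=B[7]; then R at A[5]=B[8]; then T at A[6]=B[9]; then J at A[7]=B[10]; then J at A[12]=B[11] — 8 characters in the same relative order in both. Since dp[13][11] = 8, nothing longer is possible.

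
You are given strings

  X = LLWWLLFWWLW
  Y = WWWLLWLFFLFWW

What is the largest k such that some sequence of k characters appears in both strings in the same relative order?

8

Pick L [1,4] → L [2,5] → W [4,6] → L [5,7] → L [6,10] → F [7,11] → W [9,12] → W [11,13]; all 8 characters appear in both, in order. dp[11][13] = 8 confirms this is the maximum.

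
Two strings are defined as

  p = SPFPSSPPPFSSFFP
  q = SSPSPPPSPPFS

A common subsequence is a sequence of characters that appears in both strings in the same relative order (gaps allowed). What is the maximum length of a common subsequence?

8

Pick S (p #1, q #4), P (p #2, q #6), P (p #4, q #7), S (p #6, q #8), P (p #8, q #9), P (p #9, q #10), F (p #10, q #11), S (p #12, q #12); all 8 characters appear in both, in order. Since dp[15][12] = 8, nothing longer is possible.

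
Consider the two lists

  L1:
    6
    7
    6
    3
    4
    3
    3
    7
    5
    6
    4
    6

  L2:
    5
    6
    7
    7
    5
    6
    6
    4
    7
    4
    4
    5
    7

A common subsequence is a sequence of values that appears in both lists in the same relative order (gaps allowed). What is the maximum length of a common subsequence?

6

Pick 6 (L1 #1, L2 #2); then 7 (L1 #2, L2 #4); then 6 (L1 #3, L2 #7); then 4 (L1 #5, L2 #8); then 7 (L1 #8, L2 #9); then 5 (L1 #9, L2 #12); all 6 values appear in both, in order, and the DP table's final entry dp[12][13] is also 6, so no common subsequence is longer.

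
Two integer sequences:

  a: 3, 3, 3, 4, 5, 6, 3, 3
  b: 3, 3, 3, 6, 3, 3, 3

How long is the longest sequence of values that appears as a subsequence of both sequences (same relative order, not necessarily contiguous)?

6

Let dp[i][j] be the LCS length of the first i values of a and the first j values of b. dp[i][j] = dp[i-1][j-1]+1 when the i-th and j-th values match, else max(dp[i-1][j], dp[i][j-1]).
    ·  3  3  3  6  3  3  3
 ·  0  0  0  0  0  0  0  0
 3  0  1  1  1  1  1  1  1
 3  0  1  2  2  2  2  2  2
 3  0  1  2  3  3  3  3  3
 4  0  1  2  3  3  3  3  3
 5  0  1  2  3  3  3  3  3
 6  0  1  2  3  4  4  4  4
 3  0  1  2  3  4  5  5  5
 3  0  1  2  3  4  5  6  6
dp[8][7] = 6. One LCS (by backtracking along matches): 3, 3, 3, 6, 3, 3.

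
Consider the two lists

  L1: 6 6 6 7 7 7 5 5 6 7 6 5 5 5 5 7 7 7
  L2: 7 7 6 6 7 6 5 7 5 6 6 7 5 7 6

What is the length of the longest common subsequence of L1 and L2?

9

One common subsequence of length 9: 6 [1,3], 6 [2,4], 6 [3,6], 7 [6,8], 5 [7,9], 6 [9,11], 7 [10,12], 5 [15,13], 7 [16,14]. Since dp[18][15] = 9, nothing longer is possible.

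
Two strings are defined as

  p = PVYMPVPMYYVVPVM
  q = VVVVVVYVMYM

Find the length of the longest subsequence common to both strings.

6

Pick V at p[2]=q[6], then Y at p[3]=q[7], then V at p[6]=q[8], then M at p[8]=q[9], then Y at p[10]=q[10], then M at p[15]=q[11]; all 6 characters appear in both, in order. dp[15][11] = 6 confirms this is the maximum.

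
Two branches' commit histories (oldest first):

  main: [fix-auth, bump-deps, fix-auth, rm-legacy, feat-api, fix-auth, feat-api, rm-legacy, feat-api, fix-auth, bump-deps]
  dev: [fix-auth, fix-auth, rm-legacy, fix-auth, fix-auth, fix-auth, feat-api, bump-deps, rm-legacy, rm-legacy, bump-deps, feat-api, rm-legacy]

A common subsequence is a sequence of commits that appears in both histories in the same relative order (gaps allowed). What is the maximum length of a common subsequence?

7

Taking fix-auth at main[1]=dev[1], then fix-auth at main[3]=dev[2], then rm-legacy at main[4]=dev[3], then fix-auth at main[6]=dev[6], then feat-api at main[7]=dev[7], then rm-legacy at main[8]=dev[10], then feat-api at main[9]=dev[12] gives a common subsequence of length 7, and the DP table's final entry dp[11][13] is also 7, so no common subsequence is longer.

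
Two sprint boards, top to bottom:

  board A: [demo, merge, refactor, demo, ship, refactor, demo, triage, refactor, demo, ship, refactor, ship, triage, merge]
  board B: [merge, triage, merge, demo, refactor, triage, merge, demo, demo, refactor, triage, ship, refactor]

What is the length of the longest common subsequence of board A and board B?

7

Pick demo (board A #1, board B #4), then merge (board A #2, board B #7), then demo (board A #4, board B #9), then refactor (board A #6, board B #10), then triage (board A #8, board B #11), then ship (board A #11, board B #12), then refactor (board A #12, board B #13); all 7 tasks appear in both, in order. The LCS DP gives dp[15][13] = 7, so this is optimal.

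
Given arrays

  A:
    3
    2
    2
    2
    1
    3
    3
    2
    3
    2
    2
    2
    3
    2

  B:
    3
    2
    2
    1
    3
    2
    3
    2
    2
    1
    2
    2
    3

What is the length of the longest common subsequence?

11

Match 3 at A[1]=B[1], 2 at A[3]=B[2], 2 at A[4]=B[3], 1 at A[5]=B[4], 3 at A[6]=B[5], 3 at A[7]=B[7], 2 at A[8]=B[8], 2 at A[10]=B[9], 2 at A[11]=B[11], 2 at A[12]=B[12], 3 at A[13]=B[13] — 11 values in the same relative order in both. dp[14][13] = 11 confirms this is the maximum.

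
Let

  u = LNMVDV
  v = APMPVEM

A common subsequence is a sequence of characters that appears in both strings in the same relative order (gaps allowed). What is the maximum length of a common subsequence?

Pick M [3,3], then V [4,5]; all 2 characters appear in both, in order. Since dp[6][7] = 2, nothing longer is possible.

2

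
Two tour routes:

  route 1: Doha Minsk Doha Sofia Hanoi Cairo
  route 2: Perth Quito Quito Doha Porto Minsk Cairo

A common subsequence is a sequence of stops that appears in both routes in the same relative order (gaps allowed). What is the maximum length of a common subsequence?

Match Doha [1,4]; then Minsk [2,6]; then Cairo [6,7] — 3 stops in the same relative order in both. dp[6][7] = 3 confirms this is the maximum.

3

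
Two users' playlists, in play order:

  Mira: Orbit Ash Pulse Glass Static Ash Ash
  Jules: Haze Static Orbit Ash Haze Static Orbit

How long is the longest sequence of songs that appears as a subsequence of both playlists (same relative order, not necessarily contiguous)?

3

One common subsequence of length 3: Orbit [1,3], then Ash [2,4], then Static [5,6]. dp[7][7] = 3 confirms this is the maximum.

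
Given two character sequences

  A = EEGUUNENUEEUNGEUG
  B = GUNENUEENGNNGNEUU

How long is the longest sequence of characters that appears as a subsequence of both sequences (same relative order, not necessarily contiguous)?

Pick G [3,1]; then U [5,2]; then N [6,3]; then E [7,4]; then N [8,5]; then U [9,6]; then E [10,7]; then E [11,8]; then N [13,12]; then G [14,13]; then E [15,15]; then U [16,17]; all 12 characters appear in both, in order, and the DP table's final entry dp[17][17] is also 12, so no common subsequence is longer.

12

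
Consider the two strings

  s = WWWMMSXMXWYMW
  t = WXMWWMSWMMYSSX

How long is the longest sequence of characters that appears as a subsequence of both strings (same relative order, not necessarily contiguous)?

Taking W at s[1]=t[4] → W at s[2]=t[5] → W at s[3]=t[8] → M at s[4]=t[9] → M at s[5]=t[10] → S at s[6]=t[13] → X at s[9]=t[14] gives a common subsequence of length 7. Since dp[13][14] = 7, nothing longer is possible.

7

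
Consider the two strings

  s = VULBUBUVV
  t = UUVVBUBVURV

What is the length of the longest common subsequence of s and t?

6

Let dp[i][j] be the LCS length of the first i characters of s and the first j characters of t. dp[i][j] = dp[i-1][j-1]+1 when the i-th and j-th characters match, else max(dp[i-1][j], dp[i][j-1]).
    ·  U  U  V  V  B  U  B  V  U  R  V
 ·  0  0  0  0  0  0  0  0  0  0  0  0
 V  0  0  0  1  1  1  1  1  1  1  1  1
 U  0  1  1  1  1  1  2  2  2  2  2  2
 L  0  1  1  1  1  1  2  2  2  2  2  2
 B  0  1  1  1  1  2  2  3  3  3  3  3
 U  0  1  2  2  2  2  3  3  3  4  4  4
 B  0  1  2  2  2  3  3  4  4  4  4  4
 U  0  1  2  2  2  3  4  4  4  5  5  5
 V  0  1  2  3  3  3  4  4  5  5  5  6
 V  0  1  2  3  4  4  4  4  5  5  5  6
dp[9][11] = 6. One LCS (by backtracking along matches): VBUBUV.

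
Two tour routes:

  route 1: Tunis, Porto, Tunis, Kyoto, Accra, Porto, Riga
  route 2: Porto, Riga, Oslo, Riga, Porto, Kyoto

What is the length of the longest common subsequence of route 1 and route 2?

2

One common subsequence of length 2: Porto [2,5], Kyoto [4,6], and the DP table's final entry dp[7][6] is also 2, so no common subsequence is longer.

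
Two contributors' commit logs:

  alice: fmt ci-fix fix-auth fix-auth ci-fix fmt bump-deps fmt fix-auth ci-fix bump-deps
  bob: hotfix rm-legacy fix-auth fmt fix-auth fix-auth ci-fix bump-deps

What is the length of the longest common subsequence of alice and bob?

5

Taking fmt at alice[1]=bob[4], fix-auth at alice[4]=bob[5], fix-auth at alice[9]=bob[6], ci-fix at alice[10]=bob[7], bump-deps at alice[11]=bob[8] gives a common subsequence of length 5. The LCS DP gives dp[11][8] = 5, so this is optimal.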